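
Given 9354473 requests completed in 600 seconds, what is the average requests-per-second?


Formula: throughput = requests / seconds
throughput = 9354473 / 600
throughput = 15590.79 requests/second

15590.79 requests/second


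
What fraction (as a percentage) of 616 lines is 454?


Coverage = covered / total * 100
Coverage = 454 / 616 * 100
Coverage = 73.7%

73.7%


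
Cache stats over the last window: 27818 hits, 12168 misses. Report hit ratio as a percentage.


Formula: hit rate = hits / (hits + misses) * 100
hit rate = 27818 / (27818 + 12168) * 100
hit rate = 27818 / 39986 * 100
hit rate = 69.57%

69.57%


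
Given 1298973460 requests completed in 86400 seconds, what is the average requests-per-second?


Formula: throughput = requests / seconds
throughput = 1298973460 / 86400
throughput = 15034.42 requests/second

15034.42 requests/second


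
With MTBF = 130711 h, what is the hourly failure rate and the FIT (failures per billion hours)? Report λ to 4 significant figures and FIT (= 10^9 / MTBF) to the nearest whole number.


Formula: λ = 1 / MTBF; FIT = λ × 1e9 = 1e9 / MTBF
λ = 1 / 130711 ≈ 7.650e-06 failures/hour
FIT = 1e9 / 130711 ≈ 7650 failures per 1e9 hours (nearest whole number)

λ = 7.650e-06 /h, FIT = 7650


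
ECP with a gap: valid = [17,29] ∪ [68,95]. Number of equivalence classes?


Valid ranges: [17,29] and [68,95]
Class 1: x < 17 — invalid
Class 2: 17 ≤ x ≤ 29 — valid
Class 3: 29 < x < 68 — invalid (gap between ranges)
Class 4: 68 ≤ x ≤ 95 — valid
Class 5: x > 95 — invalid
Total equivalence classes: 5

5 equivalence classes


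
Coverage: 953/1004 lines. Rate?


Coverage = covered / total * 100
Coverage = 953 / 1004 * 100
Coverage = 94.92%

94.92%


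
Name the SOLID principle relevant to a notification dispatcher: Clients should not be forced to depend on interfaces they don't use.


This describes the Interface Segregation Principle (ISP)

Interface Segregation Principle (ISP)


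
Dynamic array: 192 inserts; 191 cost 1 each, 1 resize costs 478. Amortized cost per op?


Formula: Amortized cost = Total cost / Operations
Total cost = (191 * 1) + (1 * 478)
Total cost = 191 + 478 = 669
Amortized = 669 / 192 = 3.4844

3.4844


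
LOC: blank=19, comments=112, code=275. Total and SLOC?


Total LOC = blank + comment + code
Total LOC = 19 + 112 + 275 = 406
SLOC (source only) = code = 275

Total LOC: 406, SLOC: 275


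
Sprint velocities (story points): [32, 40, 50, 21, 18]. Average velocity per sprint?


Formula: Avg velocity = Total points / Number of sprints
Points: [32, 40, 50, 21, 18]
Sum = 32 + 40 + 50 + 21 + 18 = 161
Avg velocity = 161 / 5 = 32.2 points/sprint

32.2 points/sprint


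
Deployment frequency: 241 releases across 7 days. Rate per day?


Formula: deployments per day = releases / days
= 241 / 7
= 34.429 deploys/day
(equivalently, 241.0 deploys/week)

34.429 deploys/day


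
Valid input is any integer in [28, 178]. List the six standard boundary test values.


Range: [28, 178]
Boundaries: just below min, min, min+1, max-1, max, just above max
Values: [27, 28, 29, 177, 178, 179]

[27, 28, 29, 177, 178, 179]


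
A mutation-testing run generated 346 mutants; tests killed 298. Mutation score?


Mutation score = killed / total * 100
Mutation score = 298 / 346 * 100
Mutation score = 86.13%

86.13%


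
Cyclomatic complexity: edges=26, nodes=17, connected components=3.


Formula: V(G) = E - N + 2P
V(G) = 26 - 17 + 2*3
V(G) = 9 + 6
V(G) = 15

15


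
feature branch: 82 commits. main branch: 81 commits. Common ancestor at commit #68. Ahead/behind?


Common ancestor: commit #68
feature commits after divergence: 82 - 68 = 14
main commits after divergence: 81 - 68 = 13
feature is 14 commits ahead of main
main is 13 commits ahead of feature

feature ahead: 14, main ahead: 13


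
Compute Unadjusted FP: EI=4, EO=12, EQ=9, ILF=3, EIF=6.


UFP = EI*4 + EO*5 + EQ*4 + ILF*10 + EIF*7
UFP = 4*4 + 12*5 + 9*4 + 3*10 + 6*7
UFP = 16 + 60 + 36 + 30 + 42
UFP = 184

184


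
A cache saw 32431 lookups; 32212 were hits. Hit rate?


Formula: hit rate = hits / (hits + misses) * 100
hit rate = 32212 / (32212 + 219) * 100
hit rate = 32212 / 32431 * 100
hit rate = 99.32%

99.32%


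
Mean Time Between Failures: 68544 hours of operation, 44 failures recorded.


Formula: MTBF = Total operating time / Number of failures
MTBF = 68544 / 44
MTBF = 1557.82 hours

1557.82 hours


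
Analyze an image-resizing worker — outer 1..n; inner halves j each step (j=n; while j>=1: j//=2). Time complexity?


Reasoning: n times log n
Complexity: O(n log n)

O(n log n)


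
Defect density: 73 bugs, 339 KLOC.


Defect density = defects / KLOC
Defect density = 73 / 339
Defect density = 0.215 defects/KLOC

0.215 defects/KLOC


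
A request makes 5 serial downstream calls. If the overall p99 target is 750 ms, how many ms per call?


Formula: per_stage = total_budget / stages
per_stage = 750 / 5
per_stage = 150.0 ms

150.0 ms


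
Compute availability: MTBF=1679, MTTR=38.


Availability = MTBF / (MTBF + MTTR)
Availability = 1679 / (1679 + 38)
Availability = 1679 / 1717
Availability = 97.7868%

97.7868%


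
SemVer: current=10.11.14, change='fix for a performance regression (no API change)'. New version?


Current: 10.11.14
Change category: 'fix for a performance regression (no API change)' → patch bump
SemVer rule: patch bump → increment PATCH (MAJOR and MINOR unchanged)
New: 10.11.15

10.11.15


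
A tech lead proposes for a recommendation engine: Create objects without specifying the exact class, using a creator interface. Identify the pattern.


This matches the Factory Method pattern

Factory Method


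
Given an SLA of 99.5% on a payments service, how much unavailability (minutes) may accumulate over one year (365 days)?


Formula: allowed downtime = period * (100 - SLA) / 100
Period (year (365 days)) = 525600 minutes
Unavailability fraction = (100 - 99.5) / 100
Allowed downtime = 525600 * (100 - 99.5) / 100
Allowed downtime = 2628.0 minutes

2628.0 minutes


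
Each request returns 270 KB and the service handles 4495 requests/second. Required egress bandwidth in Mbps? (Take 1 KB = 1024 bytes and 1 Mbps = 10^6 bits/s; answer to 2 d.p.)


Formula: Mbps = payload_bytes * RPS * 8 / 1e6
Payload per request = 270 KB = 270 * 1024 = 276480 bytes
Total bytes/sec = 276480 * 4495 = 1242777600
Total bits/sec = 1242777600 * 8 = 9942220800
Mbps = 9942220800 / 1e6 = 9942.22

9942.22 Mbps


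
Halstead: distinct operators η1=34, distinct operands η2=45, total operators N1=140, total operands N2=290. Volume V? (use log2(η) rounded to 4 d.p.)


Formula: V = N * log2(η), where N = N1 + N2 and η = η1 + η2
η = 34 + 45 = 79
N = 140 + 290 = 430
log2(79) ≈ 6.3038
V = 430 * 6.3038 = 2710.63

2710.63


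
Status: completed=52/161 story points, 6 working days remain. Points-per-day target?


Formula: Required rate = Remaining points / Days left
Remaining = 161 - 52 = 109 points
Required rate = 109 / 6 = 18.17 points/day

18.17 points/day


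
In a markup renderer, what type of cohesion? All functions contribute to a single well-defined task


Reasoning: Best: single purpose
Type: Functional cohesion

Functional cohesion


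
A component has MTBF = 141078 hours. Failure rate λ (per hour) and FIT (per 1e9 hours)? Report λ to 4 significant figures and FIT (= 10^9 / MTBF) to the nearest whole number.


Formula: λ = 1 / MTBF; FIT = λ × 1e9 = 1e9 / MTBF
λ = 1 / 141078 ≈ 7.088e-06 failures/hour
FIT = 1e9 / 141078 ≈ 7088 failures per 1e9 hours (nearest whole number)

λ = 7.088e-06 /h, FIT = 7088


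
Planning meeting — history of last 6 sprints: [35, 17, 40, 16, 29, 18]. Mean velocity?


Formula: Avg velocity = Total points / Number of sprints
Points: [35, 17, 40, 16, 29, 18]
Sum = 35 + 17 + 40 + 16 + 29 + 18 = 155
Avg velocity = 155 / 6 = 25.83 points/sprint

25.83 points/sprint


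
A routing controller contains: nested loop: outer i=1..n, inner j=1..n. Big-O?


Reasoning: n iterations times n iterations
Complexity: O(n^2)

O(n^2)


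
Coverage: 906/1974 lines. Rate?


Coverage = covered / total * 100
Coverage = 906 / 1974 * 100
Coverage = 45.9%

45.9%


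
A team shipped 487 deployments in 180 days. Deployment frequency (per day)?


Formula: deployments per day = releases / days
= 487 / 180
= 2.706 deploys/day
(equivalently, 18.94 deploys/week)

2.706 deploys/day


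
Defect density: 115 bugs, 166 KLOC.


Defect density = defects / KLOC
Defect density = 115 / 166
Defect density = 0.693 defects/KLOC

0.693 defects/KLOC


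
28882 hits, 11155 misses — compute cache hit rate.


Formula: hit rate = hits / (hits + misses) * 100
hit rate = 28882 / (28882 + 11155) * 100
hit rate = 28882 / 40037 * 100
hit rate = 72.14%

72.14%


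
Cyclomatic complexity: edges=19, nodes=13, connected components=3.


Formula: V(G) = E - N + 2P
V(G) = 19 - 13 + 2*3
V(G) = 6 + 6
V(G) = 12

12


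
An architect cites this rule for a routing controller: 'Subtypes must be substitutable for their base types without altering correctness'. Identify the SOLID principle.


This describes the Liskov Substitution Principle (LSP)

Liskov Substitution Principle (LSP)


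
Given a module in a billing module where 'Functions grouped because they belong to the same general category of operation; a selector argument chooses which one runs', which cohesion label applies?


Reasoning: Grouped by category of activity, not by data or sequence
Type: Logical cohesion

Logical cohesion


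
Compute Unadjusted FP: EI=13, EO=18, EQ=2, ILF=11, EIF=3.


UFP = EI*4 + EO*5 + EQ*4 + ILF*10 + EIF*7
UFP = 13*4 + 18*5 + 2*4 + 11*10 + 3*7
UFP = 52 + 90 + 8 + 110 + 21
UFP = 281

281


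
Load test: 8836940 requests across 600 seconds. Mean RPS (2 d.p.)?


Formula: throughput = requests / seconds
throughput = 8836940 / 600
throughput = 14728.23 requests/second

14728.23 requests/second


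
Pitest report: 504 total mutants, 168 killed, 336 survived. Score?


Mutation score = killed / total * 100
Mutation score = 168 / 504 * 100
Mutation score = 33.33%

33.33%


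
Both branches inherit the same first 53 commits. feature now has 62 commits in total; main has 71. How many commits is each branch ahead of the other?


Common ancestor: commit #53
feature commits after divergence: 62 - 53 = 9
main commits after divergence: 71 - 53 = 18
feature is 9 commits ahead of main
main is 18 commits ahead of feature

feature ahead: 9, main ahead: 18


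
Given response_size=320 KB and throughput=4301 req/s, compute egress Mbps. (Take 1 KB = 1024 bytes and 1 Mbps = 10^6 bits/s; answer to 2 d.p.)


Formula: Mbps = payload_bytes * RPS * 8 / 1e6
Payload per request = 320 KB = 320 * 1024 = 327680 bytes
Total bytes/sec = 327680 * 4301 = 1409351680
Total bits/sec = 1409351680 * 8 = 11274813440
Mbps = 11274813440 / 1e6 = 11274.81

11274.81 Mbps


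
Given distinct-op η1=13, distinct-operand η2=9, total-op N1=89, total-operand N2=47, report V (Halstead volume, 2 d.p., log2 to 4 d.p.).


Formula: V = N * log2(η), where N = N1 + N2 and η = η1 + η2
η = 13 + 9 = 22
N = 89 + 47 = 136
log2(22) ≈ 4.4594
V = 136 * 4.4594 = 606.48

606.48


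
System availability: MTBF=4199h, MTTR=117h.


Availability = MTBF / (MTBF + MTTR)
Availability = 4199 / (4199 + 117)
Availability = 4199 / 4316
Availability = 97.2892%

97.2892%


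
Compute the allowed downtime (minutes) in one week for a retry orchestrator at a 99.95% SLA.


Formula: allowed downtime = period * (100 - SLA) / 100
Period (week) = 10080 minutes
Unavailability fraction = (100 - 99.95) / 100
Allowed downtime = 10080 * (100 - 99.95) / 100
Allowed downtime = 5.04 minutes

5.04 minutes


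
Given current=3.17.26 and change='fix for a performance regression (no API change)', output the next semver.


Current: 3.17.26
Change category: 'fix for a performance regression (no API change)' → patch bump
SemVer rule: patch bump → increment PATCH (MAJOR and MINOR unchanged)
New: 3.17.27

3.17.27


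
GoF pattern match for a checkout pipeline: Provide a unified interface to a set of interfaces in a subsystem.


This matches the Facade pattern

Facade


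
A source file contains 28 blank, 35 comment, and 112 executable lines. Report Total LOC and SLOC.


Total LOC = blank + comment + code
Total LOC = 28 + 35 + 112 = 175
SLOC (source only) = code = 112

Total LOC: 175, SLOC: 112


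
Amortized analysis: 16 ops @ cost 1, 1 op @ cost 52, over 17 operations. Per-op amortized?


Formula: Amortized cost = Total cost / Operations
Total cost = (16 * 1) + (1 * 52)
Total cost = 16 + 52 = 68
Amortized = 68 / 17 = 4.0

4.0


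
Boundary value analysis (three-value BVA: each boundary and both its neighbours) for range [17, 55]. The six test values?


Range: [17, 55]
Boundaries: just below min, min, min+1, max-1, max, just above max
Values: [16, 17, 18, 54, 55, 56]

[16, 17, 18, 54, 55, 56]


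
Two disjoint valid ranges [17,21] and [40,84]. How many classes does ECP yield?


Valid ranges: [17,21] and [40,84]
Class 1: x < 17 — invalid
Class 2: 17 ≤ x ≤ 21 — valid
Class 3: 21 < x < 40 — invalid (gap between ranges)
Class 4: 40 ≤ x ≤ 84 — valid
Class 5: x > 84 — invalid
Total equivalence classes: 5

5 equivalence classes


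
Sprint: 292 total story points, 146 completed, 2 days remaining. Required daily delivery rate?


Formula: Required rate = Remaining points / Days left
Remaining = 292 - 146 = 146 points
Required rate = 146 / 2 = 73.0 points/day

73.0 points/day


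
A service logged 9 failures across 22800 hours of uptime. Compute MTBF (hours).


Formula: MTBF = Total operating time / Number of failures
MTBF = 22800 / 9
MTBF = 2533.33 hours

2533.33 hours


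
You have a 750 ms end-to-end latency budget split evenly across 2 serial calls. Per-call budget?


Formula: per_stage = total_budget / stages
per_stage = 750 / 2
per_stage = 375.0 ms

375.0 ms


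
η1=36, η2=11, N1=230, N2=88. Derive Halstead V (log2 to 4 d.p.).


Formula: V = N * log2(η), where N = N1 + N2 and η = η1 + η2
η = 36 + 11 = 47
N = 230 + 88 = 318
log2(47) ≈ 5.5546
V = 318 * 5.5546 = 1766.36

1766.36


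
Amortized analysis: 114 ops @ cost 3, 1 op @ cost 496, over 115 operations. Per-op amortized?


Formula: Amortized cost = Total cost / Operations
Total cost = (114 * 3) + (1 * 496)
Total cost = 342 + 496 = 838
Amortized = 838 / 115 = 7.287

7.287


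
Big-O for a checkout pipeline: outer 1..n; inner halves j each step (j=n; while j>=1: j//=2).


Reasoning: n times log n
Complexity: O(n log n)

O(n log n)


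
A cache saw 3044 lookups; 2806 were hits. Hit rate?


Formula: hit rate = hits / (hits + misses) * 100
hit rate = 2806 / (2806 + 238) * 100
hit rate = 2806 / 3044 * 100
hit rate = 92.18%

92.18%


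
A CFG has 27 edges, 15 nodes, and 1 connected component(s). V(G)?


Formula: V(G) = E - N + 2P
V(G) = 27 - 15 + 2*1
V(G) = 12 + 2
V(G) = 14

14


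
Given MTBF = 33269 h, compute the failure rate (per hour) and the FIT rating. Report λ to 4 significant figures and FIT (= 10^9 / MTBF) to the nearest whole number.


Formula: λ = 1 / MTBF; FIT = λ × 1e9 = 1e9 / MTBF
λ = 1 / 33269 ≈ 3.006e-05 failures/hour
FIT = 1e9 / 33269 ≈ 30058 failures per 1e9 hours (nearest whole number)

λ = 3.006e-05 /h, FIT = 30058


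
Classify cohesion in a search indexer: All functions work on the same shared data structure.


Reasoning: Functions share data
Type: Communicational cohesion

Communicational cohesion


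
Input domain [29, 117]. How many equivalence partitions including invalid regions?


Valid range: [29, 117]
Class 1: x < 29 — invalid
Class 2: 29 ≤ x ≤ 117 — valid
Class 3: x > 117 — invalid
Total equivalence classes: 3

3 equivalence classes


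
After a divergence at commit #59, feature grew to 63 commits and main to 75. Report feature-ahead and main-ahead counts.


Common ancestor: commit #59
feature commits after divergence: 63 - 59 = 4
main commits after divergence: 75 - 59 = 16
feature is 4 commits ahead of main
main is 16 commits ahead of feature

feature ahead: 4, main ahead: 16


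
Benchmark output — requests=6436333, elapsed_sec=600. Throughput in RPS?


Formula: throughput = requests / seconds
throughput = 6436333 / 600
throughput = 10727.22 requests/second

10727.22 requests/second


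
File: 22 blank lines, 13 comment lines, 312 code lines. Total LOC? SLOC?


Total LOC = blank + comment + code
Total LOC = 22 + 13 + 312 = 347
SLOC (source only) = code = 312

Total LOC: 347, SLOC: 312


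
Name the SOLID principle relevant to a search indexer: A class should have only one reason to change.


This describes the Single Responsibility Principle (SRP)

Single Responsibility Principle (SRP)


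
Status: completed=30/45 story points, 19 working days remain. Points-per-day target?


Formula: Required rate = Remaining points / Days left
Remaining = 45 - 30 = 15 points
Required rate = 15 / 19 = 0.79 points/day

0.79 points/day


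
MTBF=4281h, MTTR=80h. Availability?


Availability = MTBF / (MTBF + MTTR)
Availability = 4281 / (4281 + 80)
Availability = 4281 / 4361
Availability = 98.1656%

98.1656%


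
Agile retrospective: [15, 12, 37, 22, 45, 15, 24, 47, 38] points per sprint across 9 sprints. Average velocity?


Formula: Avg velocity = Total points / Number of sprints
Points: [15, 12, 37, 22, 45, 15, 24, 47, 38]
Sum = 15 + 12 + 37 + 22 + 45 + 15 + 24 + 47 + 38 = 255
Avg velocity = 255 / 9 = 28.33 points/sprint

28.33 points/sprint


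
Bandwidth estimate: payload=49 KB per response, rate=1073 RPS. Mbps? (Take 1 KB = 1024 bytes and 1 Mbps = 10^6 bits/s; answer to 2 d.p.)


Formula: Mbps = payload_bytes * RPS * 8 / 1e6
Payload per request = 49 KB = 49 * 1024 = 50176 bytes
Total bytes/sec = 50176 * 1073 = 53838848
Total bits/sec = 53838848 * 8 = 430710784
Mbps = 430710784 / 1e6 = 430.71

430.71 Mbps


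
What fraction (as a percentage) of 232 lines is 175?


Coverage = covered / total * 100
Coverage = 175 / 232 * 100
Coverage = 75.43%

75.43%


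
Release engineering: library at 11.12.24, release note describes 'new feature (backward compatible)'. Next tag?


Current: 11.12.24
Change category: 'new feature (backward compatible)' → minor bump
SemVer rule: minor bump → increment MINOR, reset PATCH to 0 (MAJOR unchanged)
New: 11.13.0

11.13.0


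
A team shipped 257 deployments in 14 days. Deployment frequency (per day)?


Formula: deployments per day = releases / days
= 257 / 14
= 18.357 deploys/day
(equivalently, 128.5 deploys/week)

18.357 deploys/day


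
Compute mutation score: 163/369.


Mutation score = killed / total * 100
Mutation score = 163 / 369 * 100
Mutation score = 44.17%

44.17%


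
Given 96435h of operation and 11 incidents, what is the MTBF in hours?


Formula: MTBF = Total operating time / Number of failures
MTBF = 96435 / 11
MTBF = 8766.82 hours

8766.82 hours


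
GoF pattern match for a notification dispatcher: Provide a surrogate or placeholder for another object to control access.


This matches the Proxy pattern

Proxy


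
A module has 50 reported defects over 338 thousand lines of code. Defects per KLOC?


Defect density = defects / KLOC
Defect density = 50 / 338
Defect density = 0.148 defects/KLOC

0.148 defects/KLOC


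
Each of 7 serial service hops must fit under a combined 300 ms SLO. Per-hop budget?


Formula: per_stage = total_budget / stages
per_stage = 300 / 7
per_stage = 42.86 ms

42.86 ms


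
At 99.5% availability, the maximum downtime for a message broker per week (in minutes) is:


Formula: allowed downtime = period * (100 - SLA) / 100
Period (week) = 10080 minutes
Unavailability fraction = (100 - 99.5) / 100
Allowed downtime = 10080 * (100 - 99.5) / 100
Allowed downtime = 50.4 minutes

50.4 minutes


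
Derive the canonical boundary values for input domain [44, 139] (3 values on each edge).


Range: [44, 139]
Boundaries: just below min, min, min+1, max-1, max, just above max
Values: [43, 44, 45, 138, 139, 140]

[43, 44, 45, 138, 139, 140]


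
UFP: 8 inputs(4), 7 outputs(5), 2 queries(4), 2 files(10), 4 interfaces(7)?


UFP = EI*4 + EO*5 + EQ*4 + ILF*10 + EIF*7
UFP = 8*4 + 7*5 + 2*4 + 2*10 + 4*7
UFP = 32 + 35 + 8 + 20 + 28
UFP = 123

123


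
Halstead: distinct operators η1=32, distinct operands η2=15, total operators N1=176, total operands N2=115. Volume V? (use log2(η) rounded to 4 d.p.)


Formula: V = N * log2(η), where N = N1 + N2 and η = η1 + η2
η = 32 + 15 = 47
N = 176 + 115 = 291
log2(47) ≈ 5.5546
V = 291 * 5.5546 = 1616.39

1616.39


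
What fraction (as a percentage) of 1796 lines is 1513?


Coverage = covered / total * 100
Coverage = 1513 / 1796 * 100
Coverage = 84.24%

84.24%


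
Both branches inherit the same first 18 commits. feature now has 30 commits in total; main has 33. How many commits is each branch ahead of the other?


Common ancestor: commit #18
feature commits after divergence: 30 - 18 = 12
main commits after divergence: 33 - 18 = 15
feature is 12 commits ahead of main
main is 15 commits ahead of feature

feature ahead: 12, main ahead: 15


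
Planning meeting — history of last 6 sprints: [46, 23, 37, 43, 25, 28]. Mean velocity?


Formula: Avg velocity = Total points / Number of sprints
Points: [46, 23, 37, 43, 25, 28]
Sum = 46 + 23 + 37 + 43 + 25 + 28 = 202
Avg velocity = 202 / 6 = 33.67 points/sprint

33.67 points/sprint


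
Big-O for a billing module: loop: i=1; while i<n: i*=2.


Reasoning: i doubles each step so iterations are log2(n)
Complexity: O(log n)

O(log n)


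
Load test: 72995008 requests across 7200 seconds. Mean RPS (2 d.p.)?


Formula: throughput = requests / seconds
throughput = 72995008 / 7200
throughput = 10138.2 requests/second

10138.2 requests/second


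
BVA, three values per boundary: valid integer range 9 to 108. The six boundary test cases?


Range: [9, 108]
Boundaries: just below min, min, min+1, max-1, max, just above max
Values: [8, 9, 10, 107, 108, 109]

[8, 9, 10, 107, 108, 109]


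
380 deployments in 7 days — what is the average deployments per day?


Formula: deployments per day = releases / days
= 380 / 7
= 54.286 deploys/day
(equivalently, 380.0 deploys/week)

54.286 deploys/day


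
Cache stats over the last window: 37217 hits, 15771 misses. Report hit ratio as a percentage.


Formula: hit rate = hits / (hits + misses) * 100
hit rate = 37217 / (37217 + 15771) * 100
hit rate = 37217 / 52988 * 100
hit rate = 70.24%

70.24%


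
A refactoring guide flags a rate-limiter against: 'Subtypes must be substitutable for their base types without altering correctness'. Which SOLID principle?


This describes the Liskov Substitution Principle (LSP)

Liskov Substitution Principle (LSP)


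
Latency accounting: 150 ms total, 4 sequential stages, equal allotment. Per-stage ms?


Formula: per_stage = total_budget / stages
per_stage = 150 / 4
per_stage = 37.5 ms

37.5 ms


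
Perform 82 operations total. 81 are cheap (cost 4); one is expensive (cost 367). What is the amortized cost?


Formula: Amortized cost = Total cost / Operations
Total cost = (81 * 4) + (1 * 367)
Total cost = 324 + 367 = 691
Amortized = 691 / 82 = 8.4268

8.4268


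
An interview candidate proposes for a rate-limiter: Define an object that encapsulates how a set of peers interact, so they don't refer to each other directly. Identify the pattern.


This matches the Mediator pattern

Mediator


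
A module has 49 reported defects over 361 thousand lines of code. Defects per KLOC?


Defect density = defects / KLOC
Defect density = 49 / 361
Defect density = 0.136 defects/KLOC

0.136 defects/KLOC


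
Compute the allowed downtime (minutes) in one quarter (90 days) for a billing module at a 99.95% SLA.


Formula: allowed downtime = period * (100 - SLA) / 100
Period (quarter (90 days)) = 129600 minutes
Unavailability fraction = (100 - 99.95) / 100
Allowed downtime = 129600 * (100 - 99.95) / 100
Allowed downtime = 64.8 minutes

64.8 minutes


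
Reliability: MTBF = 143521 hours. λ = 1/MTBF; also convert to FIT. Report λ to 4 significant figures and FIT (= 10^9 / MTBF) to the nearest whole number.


Formula: λ = 1 / MTBF; FIT = λ × 1e9 = 1e9 / MTBF
λ = 1 / 143521 ≈ 6.968e-06 failures/hour
FIT = 1e9 / 143521 ≈ 6968 failures per 1e9 hours (nearest whole number)

λ = 6.968e-06 /h, FIT = 6968


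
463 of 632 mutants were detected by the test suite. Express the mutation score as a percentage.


Mutation score = killed / total * 100
Mutation score = 463 / 632 * 100
Mutation score = 73.26%

73.26%


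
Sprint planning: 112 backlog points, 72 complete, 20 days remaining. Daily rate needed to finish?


Formula: Required rate = Remaining points / Days left
Remaining = 112 - 72 = 40 points
Required rate = 40 / 20 = 2.0 points/day

2.0 points/day


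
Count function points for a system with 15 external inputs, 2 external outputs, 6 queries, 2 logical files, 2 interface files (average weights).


UFP = EI*4 + EO*5 + EQ*4 + ILF*10 + EIF*7
UFP = 15*4 + 2*5 + 6*4 + 2*10 + 2*7
UFP = 60 + 10 + 24 + 20 + 14
UFP = 128

128


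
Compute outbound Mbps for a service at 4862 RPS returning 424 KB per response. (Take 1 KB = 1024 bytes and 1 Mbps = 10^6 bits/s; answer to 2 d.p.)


Formula: Mbps = payload_bytes * RPS * 8 / 1e6
Payload per request = 424 KB = 424 * 1024 = 434176 bytes
Total bytes/sec = 434176 * 4862 = 2110963712
Total bits/sec = 2110963712 * 8 = 16887709696
Mbps = 16887709696 / 1e6 = 16887.71

16887.71 Mbps


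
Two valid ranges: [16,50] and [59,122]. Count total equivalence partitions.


Valid ranges: [16,50] and [59,122]
Class 1: x < 16 — invalid
Class 2: 16 ≤ x ≤ 50 — valid
Class 3: 50 < x < 59 — invalid (gap between ranges)
Class 4: 59 ≤ x ≤ 122 — valid
Class 5: x > 122 — invalid
Total equivalence classes: 5

5 equivalence classes


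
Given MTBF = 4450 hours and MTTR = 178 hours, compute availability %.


Availability = MTBF / (MTBF + MTTR)
Availability = 4450 / (4450 + 178)
Availability = 4450 / 4628
Availability = 96.1538%

96.1538%


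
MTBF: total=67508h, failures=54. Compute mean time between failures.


Formula: MTBF = Total operating time / Number of failures
MTBF = 67508 / 54
MTBF = 1250.15 hours

1250.15 hours


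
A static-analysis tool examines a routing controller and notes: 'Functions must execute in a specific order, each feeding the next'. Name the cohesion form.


Reasoning: Output of one is input to next
Type: Sequential cohesion

Sequential cohesion


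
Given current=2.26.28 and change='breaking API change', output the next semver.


Current: 2.26.28
Change category: 'breaking API change' → major bump
SemVer rule: major bump → increment MAJOR, reset MINOR and PATCH to 0
New: 3.0.0

3.0.0


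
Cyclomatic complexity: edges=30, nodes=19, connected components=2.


Formula: V(G) = E - N + 2P
V(G) = 30 - 19 + 2*2
V(G) = 11 + 4
V(G) = 15

15


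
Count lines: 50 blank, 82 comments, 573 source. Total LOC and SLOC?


Total LOC = blank + comment + code
Total LOC = 50 + 82 + 573 = 705
SLOC (source only) = code = 573

Total LOC: 705, SLOC: 573


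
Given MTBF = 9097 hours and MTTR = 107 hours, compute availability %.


Availability = MTBF / (MTBF + MTTR)
Availability = 9097 / (9097 + 107)
Availability = 9097 / 9204
Availability = 98.8375%

98.8375%


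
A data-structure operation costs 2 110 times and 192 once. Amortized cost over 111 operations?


Formula: Amortized cost = Total cost / Operations
Total cost = (110 * 2) + (1 * 192)
Total cost = 220 + 192 = 412
Amortized = 412 / 111 = 3.7117

3.7117


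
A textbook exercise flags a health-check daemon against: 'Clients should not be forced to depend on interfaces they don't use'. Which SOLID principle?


This describes the Interface Segregation Principle (ISP)

Interface Segregation Principle (ISP)


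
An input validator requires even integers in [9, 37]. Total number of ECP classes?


Constraint: even integers in [9, 37]
Class 1: x < 9 — out-of-range invalid
Class 2: x in [9,37] but odd — wrong type invalid
Class 3: x in [9,37] and even — valid
Class 4: x > 37 — out-of-range invalid
Total equivalence classes: 4

4 equivalence classes


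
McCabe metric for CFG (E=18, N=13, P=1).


Formula: V(G) = E - N + 2P
V(G) = 18 - 13 + 2*1
V(G) = 5 + 2
V(G) = 7

7


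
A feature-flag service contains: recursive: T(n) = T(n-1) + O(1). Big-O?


Reasoning: linear recursion with constant work per frame
Complexity: O(n)

O(n)


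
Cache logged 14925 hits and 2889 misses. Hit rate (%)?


Formula: hit rate = hits / (hits + misses) * 100
hit rate = 14925 / (14925 + 2889) * 100
hit rate = 14925 / 17814 * 100
hit rate = 83.78%

83.78%


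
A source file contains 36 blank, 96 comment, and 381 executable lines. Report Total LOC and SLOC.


Total LOC = blank + comment + code
Total LOC = 36 + 96 + 381 = 513
SLOC (source only) = code = 381

Total LOC: 513, SLOC: 381


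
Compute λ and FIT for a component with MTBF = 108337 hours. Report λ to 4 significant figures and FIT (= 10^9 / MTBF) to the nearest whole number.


Formula: λ = 1 / MTBF; FIT = λ × 1e9 = 1e9 / MTBF
λ = 1 / 108337 ≈ 9.230e-06 failures/hour
FIT = 1e9 / 108337 ≈ 9230 failures per 1e9 hours (nearest whole number)

λ = 9.230e-06 /h, FIT = 9230


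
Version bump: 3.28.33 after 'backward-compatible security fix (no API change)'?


Current: 3.28.33
Change category: 'backward-compatible security fix (no API change)' → patch bump
SemVer rule: patch bump → increment PATCH (MAJOR and MINOR unchanged)
New: 3.28.34

3.28.34


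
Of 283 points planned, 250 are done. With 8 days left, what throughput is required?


Formula: Required rate = Remaining points / Days left
Remaining = 283 - 250 = 33 points
Required rate = 33 / 8 = 4.13 points/day

4.13 points/day


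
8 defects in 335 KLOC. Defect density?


Defect density = defects / KLOC
Defect density = 8 / 335
Defect density = 0.024 defects/KLOC

0.024 defects/KLOC


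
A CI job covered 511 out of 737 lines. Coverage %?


Coverage = covered / total * 100
Coverage = 511 / 737 * 100
Coverage = 69.34%

69.34%


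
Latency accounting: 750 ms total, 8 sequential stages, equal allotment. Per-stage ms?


Formula: per_stage = total_budget / stages
per_stage = 750 / 8
per_stage = 93.75 ms

93.75 ms


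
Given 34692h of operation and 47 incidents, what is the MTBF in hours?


Formula: MTBF = Total operating time / Number of failures
MTBF = 34692 / 47
MTBF = 738.13 hours

738.13 hours


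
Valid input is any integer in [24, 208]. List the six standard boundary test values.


Range: [24, 208]
Boundaries: just below min, min, min+1, max-1, max, just above max
Values: [23, 24, 25, 207, 208, 209]

[23, 24, 25, 207, 208, 209]


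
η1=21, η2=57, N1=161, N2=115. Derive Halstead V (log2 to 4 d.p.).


Formula: V = N * log2(η), where N = N1 + N2 and η = η1 + η2
η = 21 + 57 = 78
N = 161 + 115 = 276
log2(78) ≈ 6.2854
V = 276 * 6.2854 = 1734.77

1734.77


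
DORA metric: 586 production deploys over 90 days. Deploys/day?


Formula: deployments per day = releases / days
= 586 / 90
= 6.511 deploys/day
(equivalently, 45.58 deploys/week)

6.511 deploys/day


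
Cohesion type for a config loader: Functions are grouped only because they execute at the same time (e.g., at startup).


Reasoning: Related by timing only
Type: Temporal cohesion

Temporal cohesion


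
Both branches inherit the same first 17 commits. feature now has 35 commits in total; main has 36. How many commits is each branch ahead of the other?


Common ancestor: commit #17
feature commits after divergence: 35 - 17 = 18
main commits after divergence: 36 - 17 = 19
feature is 18 commits ahead of main
main is 19 commits ahead of feature

feature ahead: 18, main ahead: 19


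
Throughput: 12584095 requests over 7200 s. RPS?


Formula: throughput = requests / seconds
throughput = 12584095 / 7200
throughput = 1747.79 requests/second

1747.79 requests/second


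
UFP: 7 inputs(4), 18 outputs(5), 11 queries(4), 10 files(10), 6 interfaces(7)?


UFP = EI*4 + EO*5 + EQ*4 + ILF*10 + EIF*7
UFP = 7*4 + 18*5 + 11*4 + 10*10 + 6*7
UFP = 28 + 90 + 44 + 100 + 42
UFP = 304

304


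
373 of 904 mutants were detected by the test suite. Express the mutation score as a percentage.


Mutation score = killed / total * 100
Mutation score = 373 / 904 * 100
Mutation score = 41.26%

41.26%


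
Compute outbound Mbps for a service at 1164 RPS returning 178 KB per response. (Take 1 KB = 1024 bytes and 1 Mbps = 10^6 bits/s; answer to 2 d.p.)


Formula: Mbps = payload_bytes * RPS * 8 / 1e6
Payload per request = 178 KB = 178 * 1024 = 182272 bytes
Total bytes/sec = 182272 * 1164 = 212164608
Total bits/sec = 212164608 * 8 = 1697316864
Mbps = 1697316864 / 1e6 = 1697.32

1697.32 Mbps


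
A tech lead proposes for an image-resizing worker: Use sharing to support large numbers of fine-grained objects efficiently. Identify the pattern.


This matches the Flyweight pattern

Flyweight


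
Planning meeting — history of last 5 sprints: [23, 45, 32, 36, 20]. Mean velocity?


Formula: Avg velocity = Total points / Number of sprints
Points: [23, 45, 32, 36, 20]
Sum = 23 + 45 + 32 + 36 + 20 = 156
Avg velocity = 156 / 5 = 31.2 points/sprint

31.2 points/sprint


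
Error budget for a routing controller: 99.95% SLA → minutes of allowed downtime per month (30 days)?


Formula: allowed downtime = period * (100 - SLA) / 100
Period (month (30 days)) = 43200 minutes
Unavailability fraction = (100 - 99.95) / 100
Allowed downtime = 43200 * (100 - 99.95) / 100
Allowed downtime = 21.6 minutes

21.6 minutes


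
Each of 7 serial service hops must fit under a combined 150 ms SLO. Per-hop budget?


Formula: per_stage = total_budget / stages
per_stage = 150 / 7
per_stage = 21.43 ms

21.43 ms


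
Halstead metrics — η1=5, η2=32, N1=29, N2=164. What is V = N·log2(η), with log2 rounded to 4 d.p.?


Formula: V = N * log2(η), where N = N1 + N2 and η = η1 + η2
η = 5 + 32 = 37
N = 29 + 164 = 193
log2(37) ≈ 5.2095
V = 193 * 5.2095 = 1005.43

1005.43


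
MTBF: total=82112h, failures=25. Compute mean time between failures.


Formula: MTBF = Total operating time / Number of failures
MTBF = 82112 / 25
MTBF = 3284.48 hours

3284.48 hours


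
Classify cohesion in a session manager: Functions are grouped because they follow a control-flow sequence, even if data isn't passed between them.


Reasoning: Grouped by order of execution within a routine, not by data flow
Type: Procedural cohesion

Procedural cohesion


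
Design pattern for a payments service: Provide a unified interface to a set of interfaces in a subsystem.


This matches the Facade pattern

Facade


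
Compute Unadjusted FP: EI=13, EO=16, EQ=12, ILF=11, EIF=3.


UFP = EI*4 + EO*5 + EQ*4 + ILF*10 + EIF*7
UFP = 13*4 + 16*5 + 12*4 + 11*10 + 3*7
UFP = 52 + 80 + 48 + 110 + 21
UFP = 311

311


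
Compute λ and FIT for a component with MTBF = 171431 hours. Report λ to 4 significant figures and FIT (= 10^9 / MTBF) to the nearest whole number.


Formula: λ = 1 / MTBF; FIT = λ × 1e9 = 1e9 / MTBF
λ = 1 / 171431 ≈ 5.833e-06 failures/hour
FIT = 1e9 / 171431 ≈ 5833 failures per 1e9 hours (nearest whole number)

λ = 5.833e-06 /h, FIT = 5833


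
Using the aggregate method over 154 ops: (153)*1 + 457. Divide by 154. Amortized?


Formula: Amortized cost = Total cost / Operations
Total cost = (153 * 1) + (1 * 457)
Total cost = 153 + 457 = 610
Amortized = 610 / 154 = 3.961

3.961


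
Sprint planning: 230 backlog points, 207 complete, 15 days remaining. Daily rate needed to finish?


Formula: Required rate = Remaining points / Days left
Remaining = 230 - 207 = 23 points
Required rate = 23 / 15 = 1.53 points/day

1.53 points/day


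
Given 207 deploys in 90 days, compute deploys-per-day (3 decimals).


Formula: deployments per day = releases / days
= 207 / 90
= 2.3 deploys/day
(equivalently, 16.1 deploys/week)

2.3 deploys/day


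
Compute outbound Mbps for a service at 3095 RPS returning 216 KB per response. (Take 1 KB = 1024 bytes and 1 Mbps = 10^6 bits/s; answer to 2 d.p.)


Formula: Mbps = payload_bytes * RPS * 8 / 1e6
Payload per request = 216 KB = 216 * 1024 = 221184 bytes
Total bytes/sec = 221184 * 3095 = 684564480
Total bits/sec = 684564480 * 8 = 5476515840
Mbps = 5476515840 / 1e6 = 5476.52

5476.52 Mbps


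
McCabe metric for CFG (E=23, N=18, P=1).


Formula: V(G) = E - N + 2P
V(G) = 23 - 18 + 2*1
V(G) = 5 + 2
V(G) = 7

7


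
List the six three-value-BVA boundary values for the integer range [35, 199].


Range: [35, 199]
Boundaries: just below min, min, min+1, max-1, max, just above max
Values: [34, 35, 36, 198, 199, 200]

[34, 35, 36, 198, 199, 200]


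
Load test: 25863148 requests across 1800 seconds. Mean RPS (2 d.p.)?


Formula: throughput = requests / seconds
throughput = 25863148 / 1800
throughput = 14368.42 requests/second

14368.42 requests/second


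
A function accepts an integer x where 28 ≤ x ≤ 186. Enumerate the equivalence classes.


Valid range: [28, 186]
Class 1: x < 28 — invalid
Class 2: 28 ≤ x ≤ 186 — valid
Class 3: x > 186 — invalid
Total equivalence classes: 3

3 equivalence classes


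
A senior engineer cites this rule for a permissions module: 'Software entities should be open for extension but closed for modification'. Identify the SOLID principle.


This describes the Open/Closed Principle (OCP)

Open/Closed Principle (OCP)


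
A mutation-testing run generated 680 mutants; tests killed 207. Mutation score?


Mutation score = killed / total * 100
Mutation score = 207 / 680 * 100
Mutation score = 30.44%

30.44%


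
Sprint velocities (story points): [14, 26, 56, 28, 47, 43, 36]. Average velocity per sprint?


Formula: Avg velocity = Total points / Number of sprints
Points: [14, 26, 56, 28, 47, 43, 36]
Sum = 14 + 26 + 56 + 28 + 47 + 43 + 36 = 250
Avg velocity = 250 / 7 = 35.71 points/sprint

35.71 points/sprint


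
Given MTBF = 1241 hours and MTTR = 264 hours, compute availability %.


Availability = MTBF / (MTBF + MTTR)
Availability = 1241 / (1241 + 264)
Availability = 1241 / 1505
Availability = 82.4585%

82.4585%


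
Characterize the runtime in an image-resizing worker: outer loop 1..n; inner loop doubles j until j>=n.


Reasoning: linear outer times logarithmic inner
Complexity: O(n log n)

O(n log n)


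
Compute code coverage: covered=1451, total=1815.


Coverage = covered / total * 100
Coverage = 1451 / 1815 * 100
Coverage = 79.94%

79.94%


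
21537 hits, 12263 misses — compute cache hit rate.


Formula: hit rate = hits / (hits + misses) * 100
hit rate = 21537 / (21537 + 12263) * 100
hit rate = 21537 / 33800 * 100
hit rate = 63.72%

63.72%


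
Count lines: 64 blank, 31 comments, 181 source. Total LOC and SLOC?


Total LOC = blank + comment + code
Total LOC = 64 + 31 + 181 = 276
SLOC (source only) = code = 181

Total LOC: 276, SLOC: 181


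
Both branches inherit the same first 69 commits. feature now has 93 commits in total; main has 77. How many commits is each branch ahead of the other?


Common ancestor: commit #69
feature commits after divergence: 93 - 69 = 24
main commits after divergence: 77 - 69 = 8
feature is 24 commits ahead of main
main is 8 commits ahead of feature

feature ahead: 24, main ahead: 8
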